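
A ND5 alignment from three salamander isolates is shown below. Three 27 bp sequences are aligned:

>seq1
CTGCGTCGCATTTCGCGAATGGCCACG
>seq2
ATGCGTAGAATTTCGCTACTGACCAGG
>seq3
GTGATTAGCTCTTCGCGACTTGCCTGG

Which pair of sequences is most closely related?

seq1–seq2: 7/27 differ, p = 0.259, d = 0.318.
seq1–seq3: 10/27 differ, p = 0.370, d = 0.511.
seq2–seq3: 10/27 differ, p = 0.370, d = 0.511.
The smallest distance is between seq1 and seq2.

seq1 and seq2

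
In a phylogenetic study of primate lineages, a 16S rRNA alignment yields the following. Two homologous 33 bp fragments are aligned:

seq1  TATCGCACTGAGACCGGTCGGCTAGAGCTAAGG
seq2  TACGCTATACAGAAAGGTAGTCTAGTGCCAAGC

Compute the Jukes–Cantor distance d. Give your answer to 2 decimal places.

The sequences differ at 14 of 33 sites, so p = 14/33 ≈ 0.424242.
d = −(3/4) ln(1 − 4p/3) = −0.75 ln(1 − 0.565656) = −0.75 ln(0.434344)
  = −0.75 × (-0.833918) = 0.625439 substitutions/site.

0.63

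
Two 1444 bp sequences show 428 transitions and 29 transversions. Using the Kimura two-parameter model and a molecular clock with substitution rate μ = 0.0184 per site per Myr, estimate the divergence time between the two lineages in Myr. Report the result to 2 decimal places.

P = 428/1444 ≈ 0.296399 and Q = 29/1444 ≈ 0.020083.
Under the Kimura two-parameter model, d = −½ ln(1 − 2P − Q) − ¼ ln(1 − 2Q).
1 − 2P − Q = 0.387119, giving −½ ln(0.387119) = 0.474512.
1 − 2Q = 0.959834, giving −¼ ln(0.959834) = 0.010249.
d = 0.474512 + 0.010249 = 0.484761.
Under a molecular clock d = 2μt, so t = d/(2μ) = 0.484761 / (2 × 0.0184) = 13.17 Myr.

13.17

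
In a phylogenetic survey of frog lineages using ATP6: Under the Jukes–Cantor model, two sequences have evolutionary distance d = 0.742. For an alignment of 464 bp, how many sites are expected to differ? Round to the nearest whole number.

Invert JC69: p = (3/4)(1 − e^(−4d/3)) = 0.75 × (1 − e^(-0.989333)) = 0.75 × (1 − 0.371825) = 0.471131.
Expected differing sites = pL ≈ 0.471131 × 464 = 218.604784 ≈ 219.

219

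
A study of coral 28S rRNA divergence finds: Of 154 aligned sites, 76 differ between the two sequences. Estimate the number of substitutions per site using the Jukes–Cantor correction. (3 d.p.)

0.805

p = 76/154 ≈ 0.493506.
d = −(3/4) ln(1 − 4p/3) = −0.75 ln(1 − 0.658008) = −0.75 ln(0.341992)
  = −0.75 × (-1.072968) = 0.804726 substitutions/site.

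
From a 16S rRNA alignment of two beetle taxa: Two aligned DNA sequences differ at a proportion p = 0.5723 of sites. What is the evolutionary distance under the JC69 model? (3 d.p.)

d = −(3/4) ln(1 − 4p/3) = −0.75 ln(1 − 0.763067) = −0.75 ln(0.236933)
  = −0.75 × (-1.439978) = 1.079984 substitutions/site.

1.080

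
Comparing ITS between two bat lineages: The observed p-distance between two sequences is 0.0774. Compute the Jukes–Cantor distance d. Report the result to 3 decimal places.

d = −(3/4) ln(1 − 4p/3) = −0.75 ln(1 − 0.1032) = −0.75 ln(0.8968)
  = −0.75 × (-0.108922) = 0.081692 substitutions/site.

0.082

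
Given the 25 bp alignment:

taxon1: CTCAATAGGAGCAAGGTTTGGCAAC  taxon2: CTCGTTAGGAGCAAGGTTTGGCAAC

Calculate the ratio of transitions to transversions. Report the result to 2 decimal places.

Transitions are A↔G and C↔T; transversions are all other mismatches.
Transitions: 1. Transversions: 1.
R = 1/1 = 1.00.

1.00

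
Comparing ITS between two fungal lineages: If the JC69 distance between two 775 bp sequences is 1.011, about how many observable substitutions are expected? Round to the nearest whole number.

430

Invert JC69: p = (3/4)(1 − e^(−4d/3)) = 0.75 × (1 − e^(-1.348)) = 0.75 × (1 − 0.259759) = 0.555181.
Expected differing sites = pL ≈ 0.555181 × 775 = 430.265275 ≈ 430.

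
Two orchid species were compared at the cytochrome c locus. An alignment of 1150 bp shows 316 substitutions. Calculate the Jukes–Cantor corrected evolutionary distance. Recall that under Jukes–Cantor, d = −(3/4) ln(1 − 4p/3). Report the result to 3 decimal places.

0.342

p = 316/1150 ≈ 0.274783.
d = −(3/4) ln(1 − 4p/3) = −0.75 ln(1 − 0.366377) = −0.75 ln(0.633623)
  = −0.75 × (-0.456301) = 0.342226 substitutions/site.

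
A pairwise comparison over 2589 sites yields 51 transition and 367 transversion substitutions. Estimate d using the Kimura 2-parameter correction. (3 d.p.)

0.183

P = 51/2589 ≈ 0.019699 and Q = 367/2589 ≈ 0.141754.
Under the Kimura two-parameter model, d = −½ ln(1 − 2P − Q) − ¼ ln(1 − 2Q).
1 − 2P − Q = 0.818848, giving −½ ln(0.818848) = 0.099928.
1 − 2Q = 0.716492, giving −¼ ln(0.716492) = 0.083347.
d = 0.099928 + 0.083347 = 0.183275.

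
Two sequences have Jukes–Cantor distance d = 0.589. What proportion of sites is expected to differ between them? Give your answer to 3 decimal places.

0.408

p = (3/4)(1 − e^(−4d/3)) = 0.75 × (1 − e^(-0.785333)) = 0.75 × (1 − 0.455968) = 0.408024.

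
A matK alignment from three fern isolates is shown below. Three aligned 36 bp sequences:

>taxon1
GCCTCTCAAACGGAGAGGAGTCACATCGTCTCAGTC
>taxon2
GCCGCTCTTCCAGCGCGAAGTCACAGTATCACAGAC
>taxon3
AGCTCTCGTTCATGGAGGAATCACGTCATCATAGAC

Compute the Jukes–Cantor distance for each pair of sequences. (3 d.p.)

d(taxon1,taxon2) = 0.493, d(taxon1,taxon3) = 0.548, d(taxon2,taxon3) = 0.548

taxon1–taxon2: 13/36 sites differ → p ≈ 0.361111, d = −0.75 ln(1 − 0.481481) = 0.492584 ≈ 0.493.
taxon1–taxon3: 14/36 sites differ → p ≈ 0.388889, d = −0.75 ln(1 − 0.518519) = 0.548166 ≈ 0.548.
taxon2–taxon3: 14/36 sites differ → p ≈ 0.388889, d = −0.75 ln(1 − 0.518519) = 0.548166 ≈ 0.548.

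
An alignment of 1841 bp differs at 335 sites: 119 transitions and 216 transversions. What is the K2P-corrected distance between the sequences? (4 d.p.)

0.2084

P = 119/1841 ≈ 0.064639 and Q = 216/1841 ≈ 0.117328.
Under the Kimura two-parameter model, d = −½ ln(1 − 2P − Q) − ¼ ln(1 − 2Q).
1 − 2P − Q = 0.753394, giving −½ ln(0.753394) = 0.141583.
1 − 2Q = 0.765344, giving −¼ ln(0.765344) = 0.066857.
d = 0.141583 + 0.066857 = 0.208440.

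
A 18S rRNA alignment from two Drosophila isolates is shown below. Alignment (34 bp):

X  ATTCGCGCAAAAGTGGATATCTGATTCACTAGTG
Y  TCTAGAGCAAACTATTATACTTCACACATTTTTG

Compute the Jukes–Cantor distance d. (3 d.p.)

0.824

The sequences differ at 17 of 34 sites, so p = 17/34 = 0.5.
d = −(3/4) ln(1 − 4p/3) = −0.75 ln(1 − 0.666667) = −0.75 ln(0.333333)
  = −0.75 × (-1.098613) = 0.823960 substitutions/site.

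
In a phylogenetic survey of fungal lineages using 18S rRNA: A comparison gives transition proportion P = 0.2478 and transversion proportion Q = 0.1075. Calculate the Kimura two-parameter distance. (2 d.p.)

0.52

Under the Kimura two-parameter model, d = −½ ln(1 − 2P − Q) − ¼ ln(1 − 2Q).
1 − 2P − Q = 0.3969, giving −½ ln(0.3969) = 0.462035.
1 − 2Q = 0.785, giving −¼ ln(0.785) = 0.060518.
d = 0.462035 + 0.060518 = 0.522553.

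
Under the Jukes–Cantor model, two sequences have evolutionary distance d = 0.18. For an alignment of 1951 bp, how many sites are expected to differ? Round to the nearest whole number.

Invert JC69: p = (3/4)(1 − e^(−4d/3)) = 0.75 × (1 − e^(-0.24)) = 0.75 × (1 − 0.786628) = 0.160029.
Expected differing sites = pL ≈ 0.160029 × 1951 = 312.216579 ≈ 312.

312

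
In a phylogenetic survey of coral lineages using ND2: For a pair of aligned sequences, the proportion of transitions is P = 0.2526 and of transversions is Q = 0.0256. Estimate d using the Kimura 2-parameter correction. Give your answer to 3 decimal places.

0.392

Under the Kimura two-parameter model, d = −½ ln(1 − 2P − Q) − ¼ ln(1 − 2Q).
1 − 2P − Q = 0.4692, giving −½ ln(0.4692) = 0.378363.
1 − 2Q = 0.9488, giving −¼ ln(0.9488) = 0.013139.
d = 0.378363 + 0.013139 = 0.391502.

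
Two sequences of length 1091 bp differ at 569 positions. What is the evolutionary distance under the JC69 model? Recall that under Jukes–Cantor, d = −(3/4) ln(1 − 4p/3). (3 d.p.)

0.892

p = 569/1091 ≈ 0.52154.
d = −(3/4) ln(1 − 4p/3) = −0.75 ln(1 − 0.695387) = −0.75 ln(0.304613)
  = −0.75 × (-1.188713) = 0.891535 substitutions/site.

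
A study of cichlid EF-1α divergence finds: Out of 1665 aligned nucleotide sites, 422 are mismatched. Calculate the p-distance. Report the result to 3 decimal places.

0.253

p = 422/1665 = 0.253453… ≈ 0.253 (to 3 d.p.).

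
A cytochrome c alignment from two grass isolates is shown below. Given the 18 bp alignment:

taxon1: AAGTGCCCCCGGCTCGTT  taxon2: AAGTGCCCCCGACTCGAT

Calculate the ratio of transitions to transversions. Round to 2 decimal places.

1.00

Transitions are A↔G and C↔T; transversions are all other mismatches.
Transitions: 1. Transversions: 1.
R = 1/1 = 1.00.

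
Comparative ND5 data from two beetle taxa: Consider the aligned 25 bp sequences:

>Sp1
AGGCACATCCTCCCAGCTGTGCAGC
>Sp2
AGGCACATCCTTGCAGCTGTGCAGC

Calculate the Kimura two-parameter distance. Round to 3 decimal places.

Of 25 sites, 1 differences are transitions and 1 are transversions, so P = 1/25 = 0.04 and Q = 1/25 = 0.04.
Under the Kimura two-parameter model, d = −½ ln(1 − 2P − Q) − ¼ ln(1 − 2Q).
1 − 2P − Q = 0.88, giving −½ ln(0.88) = 0.063917.
1 − 2Q = 0.92, giving −¼ ln(0.92) = 0.020845.
d = 0.063917 + 0.020845 = 0.084762.

0.085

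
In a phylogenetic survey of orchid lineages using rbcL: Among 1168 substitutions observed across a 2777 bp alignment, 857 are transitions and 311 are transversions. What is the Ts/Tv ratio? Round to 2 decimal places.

2.76

R = 857/311 = 2.755627… ≈ 2.76 (to 2 d.p.).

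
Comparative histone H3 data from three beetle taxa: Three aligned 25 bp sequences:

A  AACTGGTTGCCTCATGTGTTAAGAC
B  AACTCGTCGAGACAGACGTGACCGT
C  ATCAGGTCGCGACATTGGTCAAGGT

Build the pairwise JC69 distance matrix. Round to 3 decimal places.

d(A,B) = 0.886, d(A,C) = 0.572, d(B,C) = 0.572

A–B: 13/25 sites differ → p = 0.52, d = −0.75 ln(1 − 0.693333) = 0.886495 ≈ 0.886.
A–C: 10/25 sites differ → p = 0.4, d = −0.75 ln(1 − 0.533333) = 0.571605 ≈ 0.572.
B–C: 10/25 sites differ → p = 0.4, d = −0.75 ln(1 − 0.533333) = 0.571605 ≈ 0.572.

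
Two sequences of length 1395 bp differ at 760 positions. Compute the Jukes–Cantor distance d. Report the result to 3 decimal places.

0.972

p = 760/1395 ≈ 0.544803.
d = −(3/4) ln(1 − 4p/3) = −0.75 ln(1 − 0.726404) = −0.75 ln(0.273596)
  = −0.75 × (-1.296103) = 0.972077 substitutions/site.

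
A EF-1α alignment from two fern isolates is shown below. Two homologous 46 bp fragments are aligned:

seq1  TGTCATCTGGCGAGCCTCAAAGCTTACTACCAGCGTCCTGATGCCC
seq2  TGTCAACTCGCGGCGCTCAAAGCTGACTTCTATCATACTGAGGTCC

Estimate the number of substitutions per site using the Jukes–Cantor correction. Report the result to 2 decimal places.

The sequences differ at 13 of 46 sites, so p = 13/46 ≈ 0.282609.
d = −(3/4) ln(1 − 4p/3) = −0.75 ln(1 − 0.376812) = −0.75 ln(0.623188)
  = −0.75 × (-0.472907) = 0.354680 substitutions/site.

0.35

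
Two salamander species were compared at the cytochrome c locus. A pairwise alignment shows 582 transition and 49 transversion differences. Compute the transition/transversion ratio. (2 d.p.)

R = 582/49 = 11.877551… ≈ 11.88 (to 2 d.p.).

11.88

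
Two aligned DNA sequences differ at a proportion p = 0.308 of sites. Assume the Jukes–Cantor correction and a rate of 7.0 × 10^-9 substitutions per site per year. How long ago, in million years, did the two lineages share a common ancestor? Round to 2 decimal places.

28.33

d = −(3/4) ln(1 − 4p/3) = −0.75 ln(1 − 0.410667) = −0.75 ln(0.589333)
  = −0.75 × (-0.528764) = 0.396573 substitutions/site.
Under a molecular clock d = 2μt, so t = d/(2μ) = 0.396573 / (2 × 7.0 × 10^-9) = 28.33 million years.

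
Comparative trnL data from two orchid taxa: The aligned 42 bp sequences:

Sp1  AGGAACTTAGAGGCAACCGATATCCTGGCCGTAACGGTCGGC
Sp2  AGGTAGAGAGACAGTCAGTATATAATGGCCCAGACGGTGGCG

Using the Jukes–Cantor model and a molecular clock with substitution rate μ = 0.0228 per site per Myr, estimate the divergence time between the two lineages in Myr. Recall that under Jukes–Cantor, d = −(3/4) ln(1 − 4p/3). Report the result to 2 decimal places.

16.57

The sequences differ at 20 of 42 sites, so p = 20/42 ≈ 0.47619.
d = −(3/4) ln(1 − 4p/3) = −0.75 ln(1 − 0.63492) = −0.75 ln(0.36508)
  = −0.75 × (-1.007639) = 0.755729 substitutions/site.
Under a molecular clock d = 2μt, so t = d/(2μ) = 0.755729 / (2 × 0.0228) = 16.57 Myr.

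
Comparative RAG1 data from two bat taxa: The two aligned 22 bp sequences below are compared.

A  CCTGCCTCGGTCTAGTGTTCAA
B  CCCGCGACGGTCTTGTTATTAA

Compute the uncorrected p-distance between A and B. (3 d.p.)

The sequences differ at 7 of 22 positions (sites 3, 6, 7, 14, 17, 18, 20).
p = 7/22 = 0.318181… ≈ 0.318 (to 3 d.p.).

0.318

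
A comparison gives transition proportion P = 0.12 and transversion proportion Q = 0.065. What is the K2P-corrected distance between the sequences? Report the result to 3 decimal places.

0.217

Under the Kimura two-parameter model, d = −½ ln(1 − 2P − Q) − ¼ ln(1 − 2Q).
1 − 2P − Q = 0.695, giving −½ ln(0.695) = 0.181922.
1 − 2Q = 0.87, giving −¼ ln(0.87) = 0.034816.
d = 0.181922 + 0.034816 = 0.216738.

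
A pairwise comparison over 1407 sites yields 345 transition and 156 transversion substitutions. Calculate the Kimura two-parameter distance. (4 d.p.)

0.5224

P = 345/1407 ≈ 0.245203 and Q = 156/1407 ≈ 0.110874.
Under the Kimura two-parameter model, d = −½ ln(1 − 2P − Q) − ¼ ln(1 − 2Q).
1 − 2P − Q = 0.39872, giving −½ ln(0.39872) = 0.459748.
1 − 2Q = 0.778252, giving −¼ ln(0.778252) = 0.062676.
d = 0.459748 + 0.062676 = 0.522424.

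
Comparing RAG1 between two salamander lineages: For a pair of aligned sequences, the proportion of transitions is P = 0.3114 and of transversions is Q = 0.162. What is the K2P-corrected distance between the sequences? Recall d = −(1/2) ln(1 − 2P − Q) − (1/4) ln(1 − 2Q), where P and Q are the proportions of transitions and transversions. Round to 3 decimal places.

Under the Kimura two-parameter model, d = −½ ln(1 − 2P − Q) − ¼ ln(1 − 2Q).
1 − 2P − Q = 0.2152, giving −½ ln(0.2152) = 0.768094.
1 − 2Q = 0.676, giving −¼ ln(0.676) = 0.097891.
d = 0.768094 + 0.097891 = 0.865985.

0.866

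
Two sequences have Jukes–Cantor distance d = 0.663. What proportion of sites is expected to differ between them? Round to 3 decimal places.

0.440

p = (3/4)(1 − e^(−4d/3)) = 0.75 × (1 − e^(-0.884)) = 0.75 × (1 − 0.413127) = 0.440155.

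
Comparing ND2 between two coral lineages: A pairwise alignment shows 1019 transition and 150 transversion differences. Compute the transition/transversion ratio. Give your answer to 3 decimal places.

R = 1019/150 = 6.793333… ≈ 6.793 (to 3 d.p.).

6.793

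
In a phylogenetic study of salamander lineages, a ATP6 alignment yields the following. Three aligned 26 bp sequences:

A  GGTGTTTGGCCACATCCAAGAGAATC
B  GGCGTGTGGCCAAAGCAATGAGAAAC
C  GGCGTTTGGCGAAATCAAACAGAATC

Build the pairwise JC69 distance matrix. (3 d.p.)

A–B: 7/26 sites differ → p ≈ 0.269231, d = −0.75 ln(1 − 0.358975) = 0.333515 ≈ 0.334.
A–C: 5/26 sites differ → p ≈ 0.192308, d = −0.75 ln(1 − 0.256411) = 0.222200 ≈ 0.222.
B–C: 6/26 sites differ → p ≈ 0.230769, d = −0.75 ln(1 − 0.307692) = 0.275793 ≈ 0.276.

d(A,B) = 0.334, d(A,C) = 0.222, d(B,C) = 0.276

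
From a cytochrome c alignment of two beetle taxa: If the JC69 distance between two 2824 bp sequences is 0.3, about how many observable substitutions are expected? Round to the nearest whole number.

Invert JC69: p = (3/4)(1 − e^(−4d/3)) = 0.75 × (1 − e^(-0.4)) = 0.75 × (1 − 0.670320) = 0.247260.
Expected differing sites = pL ≈ 0.247260 × 2824 = 698.26224 ≈ 698.

698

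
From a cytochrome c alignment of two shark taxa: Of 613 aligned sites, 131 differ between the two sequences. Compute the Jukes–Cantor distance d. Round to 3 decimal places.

p = 131/613 ≈ 0.213703.
d = −(3/4) ln(1 − 4p/3) = −0.75 ln(1 − 0.284937) = −0.75 ln(0.715063)
  = −0.75 × (-0.335385) = 0.251539 substitutions/site.

0.252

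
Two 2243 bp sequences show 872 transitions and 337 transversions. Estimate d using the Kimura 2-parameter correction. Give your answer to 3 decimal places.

1.403

P = 872/2243 ≈ 0.388765 and Q = 337/2243 ≈ 0.150245.
Under the Kimura two-parameter model, d = −½ ln(1 − 2P − Q) − ¼ ln(1 − 2Q).
1 − 2P − Q = 0.072225, giving −½ ln(0.072225) = 1.313985.
1 − 2Q = 0.69951, giving −¼ ln(0.69951) = 0.089344.
d = 1.313985 + 0.089344 = 1.403329.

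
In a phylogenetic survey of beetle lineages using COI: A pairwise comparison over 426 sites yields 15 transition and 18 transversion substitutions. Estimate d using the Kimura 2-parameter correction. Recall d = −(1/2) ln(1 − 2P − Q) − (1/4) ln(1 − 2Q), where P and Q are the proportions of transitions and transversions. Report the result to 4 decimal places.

0.0818

P = 15/426 ≈ 0.035211 and Q = 18/426 ≈ 0.042254.
Under the Kimura two-parameter model, d = −½ ln(1 − 2P − Q) − ¼ ln(1 − 2Q).
1 − 2P − Q = 0.887324, giving −½ ln(0.887324) = 0.059773.
1 − 2Q = 0.915492, giving −¼ ln(0.915492) = 0.022073.
d = 0.059773 + 0.022073 = 0.081846.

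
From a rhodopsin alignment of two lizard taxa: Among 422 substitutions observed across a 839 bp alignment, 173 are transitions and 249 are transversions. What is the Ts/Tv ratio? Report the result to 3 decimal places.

R = 173/249 = 0.694779… ≈ 0.695 (to 3 d.p.).

0.695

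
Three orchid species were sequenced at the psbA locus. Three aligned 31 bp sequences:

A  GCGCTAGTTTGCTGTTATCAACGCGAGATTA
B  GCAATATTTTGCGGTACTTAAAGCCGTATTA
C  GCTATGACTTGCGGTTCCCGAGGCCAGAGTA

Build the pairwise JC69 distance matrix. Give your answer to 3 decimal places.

d(A,B) = 0.481, d(A,C) = 0.544, d(B,C) = 0.544

A–B: 11/31 sites differ → p ≈ 0.354839, d = −0.75 ln(1 − 0.473119) = 0.480585 ≈ 0.481.
A–C: 12/31 sites differ → p ≈ 0.387097, d = −0.75 ln(1 − 0.516129) = 0.544453 ≈ 0.544.
B–C: 12/31 sites differ → p ≈ 0.387097, d = −0.75 ln(1 − 0.516129) = 0.544453 ≈ 0.544.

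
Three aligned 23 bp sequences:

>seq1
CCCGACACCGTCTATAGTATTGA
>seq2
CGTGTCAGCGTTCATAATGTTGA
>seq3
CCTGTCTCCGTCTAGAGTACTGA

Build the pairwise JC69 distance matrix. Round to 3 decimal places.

d(seq1,seq2) = 0.467, d(seq1,seq3) = 0.257, d(seq2,seq3) = 0.553

seq1–seq2: 8/23 sites differ → p ≈ 0.347826, d = −0.75 ln(1 − 0.463768) = 0.467391 ≈ 0.467.
seq1–seq3: 5/23 sites differ → p ≈ 0.217391, d = −0.75 ln(1 − 0.289855) = 0.256715 ≈ 0.257.
seq2–seq3: 9/23 sites differ → p ≈ 0.391304, d = −0.75 ln(1 − 0.521739) = 0.553199 ≈ 0.553.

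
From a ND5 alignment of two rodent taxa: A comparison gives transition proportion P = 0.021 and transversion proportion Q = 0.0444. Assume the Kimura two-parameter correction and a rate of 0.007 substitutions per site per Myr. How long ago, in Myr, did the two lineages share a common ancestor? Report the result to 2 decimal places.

4.89

Under the Kimura two-parameter model, d = −½ ln(1 − 2P − Q) − ¼ ln(1 − 2Q).
1 − 2P − Q = 0.9136, giving −½ ln(0.9136) = 0.045181.
1 − 2Q = 0.9112, giving −¼ ln(0.9112) = 0.023248.
d = 0.045181 + 0.023248 = 0.068429.
Under a molecular clock d = 2μt, so t = d/(2μ) = 0.068429 / (2 × 0.007) = 4.89 Myr.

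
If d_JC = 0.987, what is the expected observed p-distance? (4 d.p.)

p = (3/4)(1 − e^(−4d/3)) = 0.75 × (1 − e^(-1.316)) = 0.75 × (1 − 0.268206) = 0.548846.

0.5488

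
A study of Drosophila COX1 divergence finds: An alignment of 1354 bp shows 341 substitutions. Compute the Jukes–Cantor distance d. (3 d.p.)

p = 341/1354 ≈ 0.251846.
d = −(3/4) ln(1 − 4p/3) = −0.75 ln(1 − 0.335795) = −0.75 ln(0.664205)
  = −0.75 × (-0.409164) = 0.306873 substitutions/site.

0.307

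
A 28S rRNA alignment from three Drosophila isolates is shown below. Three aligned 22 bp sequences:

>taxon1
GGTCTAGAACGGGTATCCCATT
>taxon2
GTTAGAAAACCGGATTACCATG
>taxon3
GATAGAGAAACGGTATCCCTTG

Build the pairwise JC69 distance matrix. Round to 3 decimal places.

taxon1–taxon2: 9/22 sites differ → p ≈ 0.409091, d = −0.75 ln(1 − 0.545455) = 0.591344 ≈ 0.591.
taxon1–taxon3: 7/22 sites differ → p ≈ 0.318182, d = −0.75 ln(1 − 0.424243) = 0.414052 ≈ 0.414.
taxon2–taxon3: 7/22 sites differ → p ≈ 0.318182, d = −0.75 ln(1 − 0.424243) = 0.414052 ≈ 0.414.

d(taxon1,taxon2) = 0.591, d(taxon1,taxon3) = 0.414, d(taxon2,taxon3) = 0.414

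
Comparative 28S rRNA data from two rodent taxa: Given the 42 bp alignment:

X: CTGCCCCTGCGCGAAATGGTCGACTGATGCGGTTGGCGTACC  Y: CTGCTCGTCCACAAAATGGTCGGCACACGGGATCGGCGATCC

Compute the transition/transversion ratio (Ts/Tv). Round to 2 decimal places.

Transitions are A↔G and C↔T; transversions are all other mismatches.
Transitions: 7. Transversions: 7.
R = 7/7 = 1.00.

1.00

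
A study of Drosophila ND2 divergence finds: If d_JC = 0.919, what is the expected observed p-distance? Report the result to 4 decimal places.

p = (3/4)(1 − e^(−4d/3)) = 0.75 × (1 − e^(-1.225333)) = 0.75 × (1 − 0.293660) = 0.529755.

0.5298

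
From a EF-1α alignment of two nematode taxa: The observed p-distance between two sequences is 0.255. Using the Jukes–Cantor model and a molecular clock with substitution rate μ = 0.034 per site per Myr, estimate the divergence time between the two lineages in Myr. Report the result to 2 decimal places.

4.58

d = −(3/4) ln(1 − 4p/3) = −0.75 ln(1 − 0.34) = −0.75 ln(0.66)
  = −0.75 × (-0.415515) = 0.311636 substitutions/site.
Under a molecular clock d = 2μt, so t = d/(2μ) = 0.311636 / (2 × 0.034) = 4.58 Myr.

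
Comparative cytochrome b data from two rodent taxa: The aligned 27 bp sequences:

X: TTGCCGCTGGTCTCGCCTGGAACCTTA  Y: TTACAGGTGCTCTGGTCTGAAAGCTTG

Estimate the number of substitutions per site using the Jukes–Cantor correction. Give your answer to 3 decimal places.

The sequences differ at 9 of 27 sites (3, 5, 7, 10, 14, 16, 20, 23, 27), so p = 9/27 ≈ 0.333333.
d = −(3/4) ln(1 − 4p/3) = −0.75 ln(1 − 0.444444) = −0.75 ln(0.555556)
  = −0.75 × (-0.587786) = 0.440840 substitutions/site.

0.441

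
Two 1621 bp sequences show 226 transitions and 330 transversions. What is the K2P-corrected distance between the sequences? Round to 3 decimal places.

0.460

P = 226/1621 ≈ 0.13942 and Q = 330/1621 ≈ 0.203578.
Under the Kimura two-parameter model, d = −½ ln(1 − 2P − Q) − ¼ ln(1 − 2Q).
1 − 2P − Q = 0.517582, giving −½ ln(0.517582) = 0.329294.
1 − 2Q = 0.592844, giving −¼ ln(0.592844) = 0.130706.
d = 0.329294 + 0.130706 = 0.460000.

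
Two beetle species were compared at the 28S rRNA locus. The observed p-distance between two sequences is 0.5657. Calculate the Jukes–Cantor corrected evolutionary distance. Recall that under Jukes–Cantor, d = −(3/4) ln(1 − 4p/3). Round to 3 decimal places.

d = −(3/4) ln(1 − 4p/3) = −0.75 ln(1 − 0.754267) = −0.75 ln(0.245733)
  = −0.75 × (-1.403510) = 1.052633 substitutions/site.

1.053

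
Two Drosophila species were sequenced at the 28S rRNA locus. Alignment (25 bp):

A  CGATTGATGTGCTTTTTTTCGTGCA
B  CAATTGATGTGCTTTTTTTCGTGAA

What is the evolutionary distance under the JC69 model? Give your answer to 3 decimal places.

The sequences differ at 2 of 25 sites (2, 24), so p = 2/25 = 0.08.
d = −(3/4) ln(1 − 4p/3) = −0.75 ln(1 − 0.106667) = −0.75 ln(0.893333)
  = −0.75 × (-0.112796) = 0.084597 substitutions/site.

0.085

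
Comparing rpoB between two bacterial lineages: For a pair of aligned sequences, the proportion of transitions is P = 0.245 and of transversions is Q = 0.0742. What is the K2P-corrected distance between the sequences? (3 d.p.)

Under the Kimura two-parameter model, d = −½ ln(1 − 2P − Q) − ¼ ln(1 − 2Q).
1 − 2P − Q = 0.4358, giving −½ ln(0.4358) = 0.415286.
1 − 2Q = 0.8516, giving −¼ ln(0.8516) = 0.040160.
d = 0.415286 + 0.040160 = 0.455446.

0.455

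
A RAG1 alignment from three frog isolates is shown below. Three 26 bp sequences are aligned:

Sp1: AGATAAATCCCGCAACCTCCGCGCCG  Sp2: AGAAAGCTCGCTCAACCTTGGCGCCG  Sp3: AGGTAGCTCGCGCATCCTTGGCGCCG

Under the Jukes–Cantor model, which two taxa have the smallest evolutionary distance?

Sp1–Sp2: 7/26 differ, p = 0.269, d = 0.334.
Sp1–Sp3: 7/26 differ, p = 0.269, d = 0.334.
Sp2–Sp3: 4/26 differ, p = 0.154, d = 0.172.
The smallest distance is between Sp2 and Sp3.

Sp2 and Sp3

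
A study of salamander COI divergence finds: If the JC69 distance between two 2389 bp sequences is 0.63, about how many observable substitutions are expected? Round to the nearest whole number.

Invert JC69: p = (3/4)(1 − e^(−4d/3)) = 0.75 × (1 − e^(-0.84)) = 0.75 × (1 − 0.431711) = 0.426217.
Expected differing sites = pL ≈ 0.426217 × 2389 = 1018.232413 ≈ 1018.

1018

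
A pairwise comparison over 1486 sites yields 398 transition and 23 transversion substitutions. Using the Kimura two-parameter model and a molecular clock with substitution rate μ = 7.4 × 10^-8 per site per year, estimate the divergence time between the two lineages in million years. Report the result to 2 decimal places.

2.76

P = 398/1486 ≈ 0.267833 and Q = 23/1486 ≈ 0.015478.
Under the Kimura two-parameter model, d = −½ ln(1 − 2P − Q) − ¼ ln(1 − 2Q).
1 − 2P − Q = 0.448856, giving −½ ln(0.448856) = 0.400527.
1 − 2Q = 0.969044, giving −¼ ln(0.969044) = 0.007861.
d = 0.400527 + 0.007861 = 0.408388.
Under a molecular clock d = 2μt, so t = d/(2μ) = 0.408388 / (2 × 7.4 × 10^-8) = 2.76 million years.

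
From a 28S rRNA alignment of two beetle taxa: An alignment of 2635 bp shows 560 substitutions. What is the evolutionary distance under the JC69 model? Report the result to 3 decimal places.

p = 560/2635 ≈ 0.212524.
d = −(3/4) ln(1 − 4p/3) = −0.75 ln(1 − 0.283365) = −0.75 ln(0.716635)
  = −0.75 × (-0.333189) = 0.249892 substitutions/site.

0.250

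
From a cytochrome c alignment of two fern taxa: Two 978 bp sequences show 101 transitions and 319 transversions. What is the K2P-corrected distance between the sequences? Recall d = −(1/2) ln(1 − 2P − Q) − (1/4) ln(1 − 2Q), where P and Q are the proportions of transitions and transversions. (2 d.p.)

P = 101/978 ≈ 0.103272 and Q = 319/978 ≈ 0.326176.
Under the Kimura two-parameter model, d = −½ ln(1 − 2P − Q) − ¼ ln(1 − 2Q).
1 − 2P − Q = 0.46728, giving −½ ln(0.46728) = 0.380413.
1 − 2Q = 0.347648, giving −¼ ln(0.347648) = 0.264141.
d = 0.380413 + 0.264141 = 0.644554.

0.64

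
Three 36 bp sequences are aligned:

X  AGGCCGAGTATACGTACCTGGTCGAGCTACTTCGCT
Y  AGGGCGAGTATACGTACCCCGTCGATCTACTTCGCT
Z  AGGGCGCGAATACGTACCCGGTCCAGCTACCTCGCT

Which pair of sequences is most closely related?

X–Y: 4/36 differ, p = 0.111, d = 0.120.
X–Z: 6/36 differ, p = 0.167, d = 0.188.
Y–Z: 6/36 differ, p = 0.167, d = 0.188.
The smallest distance is between X and Y.

X and Y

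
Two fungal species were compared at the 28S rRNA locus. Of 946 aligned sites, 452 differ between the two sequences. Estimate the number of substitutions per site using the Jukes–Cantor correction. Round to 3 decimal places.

p = 452/946 ≈ 0.477801.
d = −(3/4) ln(1 − 4p/3) = −0.75 ln(1 − 0.637068) = −0.75 ln(0.362932)
  = −0.75 × (-1.013540) = 0.760155 substitutions/site.

0.760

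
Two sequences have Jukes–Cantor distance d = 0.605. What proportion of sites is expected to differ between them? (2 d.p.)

0.42

p = (3/4)(1 − e^(−4d/3)) = 0.75 × (1 − e^(-0.806667)) = 0.75 × (1 − 0.446343) = 0.415243.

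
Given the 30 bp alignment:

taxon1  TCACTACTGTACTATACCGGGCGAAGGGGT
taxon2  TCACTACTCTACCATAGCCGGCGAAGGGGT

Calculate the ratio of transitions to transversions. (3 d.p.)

Transitions are A↔G and C↔T; transversions are all other mismatches.
Transitions: 1. Transversions: 3.
R = 1/3 = 0.333333… ≈ 0.333 (to 3 d.p.).

0.333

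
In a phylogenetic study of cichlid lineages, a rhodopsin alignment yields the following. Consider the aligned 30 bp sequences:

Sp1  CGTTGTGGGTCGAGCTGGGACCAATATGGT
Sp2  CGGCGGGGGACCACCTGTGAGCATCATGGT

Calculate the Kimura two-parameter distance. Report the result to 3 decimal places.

0.446

Of 30 sites, 2 differences are transitions and 8 are transversions, so P = 2/30 ≈ 0.066667 and Q = 8/30 ≈ 0.266667.
Under the Kimura two-parameter model, d = −½ ln(1 − 2P − Q) − ¼ ln(1 − 2Q).
1 − 2P − Q = 0.599999, giving −½ ln(0.599999) = 0.255414.
1 − 2Q = 0.466666, giving −¼ ln(0.466666) = 0.190535.
d = 0.255414 + 0.190535 = 0.445949.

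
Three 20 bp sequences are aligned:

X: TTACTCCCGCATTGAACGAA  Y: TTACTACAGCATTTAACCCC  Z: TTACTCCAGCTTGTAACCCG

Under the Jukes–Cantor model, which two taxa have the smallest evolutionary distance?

X–Y: 6/20 differ, p = 0.300, d = 0.383.
X–Z: 7/20 differ, p = 0.350, d = 0.471.
Y–Z: 4/20 differ, p = 0.200, d = 0.233.
The smallest distance is between Y and Z.

Y and Z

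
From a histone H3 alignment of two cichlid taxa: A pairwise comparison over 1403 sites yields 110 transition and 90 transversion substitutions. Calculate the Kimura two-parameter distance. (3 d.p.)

P = 110/1403 ≈ 0.078403 and Q = 90/1403 ≈ 0.064148.
Under the Kimura two-parameter model, d = −½ ln(1 − 2P − Q) − ¼ ln(1 − 2Q).
1 − 2P − Q = 0.779046, giving −½ ln(0.779046) = 0.124843.
1 − 2Q = 0.871704, giving −¼ ln(0.871704) = 0.034326.
d = 0.124843 + 0.034326 = 0.159169.

0.159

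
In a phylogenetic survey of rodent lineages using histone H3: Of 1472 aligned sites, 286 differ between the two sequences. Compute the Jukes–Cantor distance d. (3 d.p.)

p = 286/1472 ≈ 0.194293.
d = −(3/4) ln(1 − 4p/3) = −0.75 ln(1 − 0.259057) = −0.75 ln(0.740943)
  = −0.75 × (-0.299832) = 0.224874 substitutions/site.

0.225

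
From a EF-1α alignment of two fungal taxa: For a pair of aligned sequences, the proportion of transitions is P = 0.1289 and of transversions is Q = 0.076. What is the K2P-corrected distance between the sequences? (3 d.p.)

Under the Kimura two-parameter model, d = −½ ln(1 − 2P − Q) − ¼ ln(1 − 2Q).
1 − 2P − Q = 0.6662, giving −½ ln(0.6662) = 0.203083.
1 − 2Q = 0.848, giving −¼ ln(0.848) = 0.041219.
d = 0.203083 + 0.041219 = 0.244302.

0.244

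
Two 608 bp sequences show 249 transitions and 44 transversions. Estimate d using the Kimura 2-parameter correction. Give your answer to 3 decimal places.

1.149

P = 249/608 ≈ 0.409539 and Q = 44/608 ≈ 0.072368.
Under the Kimura two-parameter model, d = −½ ln(1 − 2P − Q) − ¼ ln(1 − 2Q).
1 − 2P − Q = 0.108554, giving −½ ln(0.108554) = 1.110254.
1 − 2Q = 0.855264, giving −¼ ln(0.855264) = 0.039086.
d = 1.110254 + 0.039086 = 1.149340.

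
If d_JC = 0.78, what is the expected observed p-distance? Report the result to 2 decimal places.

p = (3/4)(1 − e^(−4d/3)) = 0.75 × (1 − e^(-1.04)) = 0.75 × (1 − 0.353455) = 0.484909.

0.48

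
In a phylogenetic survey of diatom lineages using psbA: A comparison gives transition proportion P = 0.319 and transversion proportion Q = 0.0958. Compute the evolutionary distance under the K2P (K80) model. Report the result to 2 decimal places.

0.71

Under the Kimura two-parameter model, d = −½ ln(1 − 2P − Q) − ¼ ln(1 − 2Q).
1 − 2P − Q = 0.2662, giving −½ ln(0.2662) = 0.661754.
1 − 2Q = 0.8084, giving −¼ ln(0.8084) = 0.053175.
d = 0.661754 + 0.053175 = 0.714929.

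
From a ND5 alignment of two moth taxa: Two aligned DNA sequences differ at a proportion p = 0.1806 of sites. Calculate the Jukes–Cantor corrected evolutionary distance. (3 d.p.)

0.207

d = −(3/4) ln(1 − 4p/3) = −0.75 ln(1 − 0.2408) = −0.75 ln(0.7592)
  = −0.75 × (-0.275490) = 0.206618 substitutions/site.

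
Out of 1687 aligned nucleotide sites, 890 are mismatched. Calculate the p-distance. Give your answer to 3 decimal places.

0.528

p = 890/1687 = 0.527563… ≈ 0.528 (to 3 d.p.).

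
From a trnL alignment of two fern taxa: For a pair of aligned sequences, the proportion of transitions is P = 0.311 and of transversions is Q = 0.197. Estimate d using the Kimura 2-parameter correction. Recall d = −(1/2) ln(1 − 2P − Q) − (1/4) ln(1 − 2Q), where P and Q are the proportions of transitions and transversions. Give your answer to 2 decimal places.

Under the Kimura two-parameter model, d = −½ ln(1 − 2P − Q) − ¼ ln(1 − 2Q).
1 − 2P − Q = 0.181, giving −½ ln(0.181) = 0.854629.
1 − 2Q = 0.606, giving −¼ ln(0.606) = 0.125219.
d = 0.854629 + 0.125219 = 0.979848.

0.98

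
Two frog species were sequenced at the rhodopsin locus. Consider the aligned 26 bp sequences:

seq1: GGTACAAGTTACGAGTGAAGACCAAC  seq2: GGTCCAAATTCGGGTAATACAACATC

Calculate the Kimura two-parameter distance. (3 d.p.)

0.725

Of 26 sites, 3 differences are transitions and 9 are transversions, so P = 3/26 ≈ 0.115385 and Q = 9/26 ≈ 0.346154.
Under the Kimura two-parameter model, d = −½ ln(1 − 2P − Q) − ¼ ln(1 − 2Q).
1 − 2P − Q = 0.423076, giving −½ ln(0.423076) = 0.430102.
1 − 2Q = 0.307692, giving −¼ ln(0.307692) = 0.294664.
d = 0.430102 + 0.294664 = 0.724766.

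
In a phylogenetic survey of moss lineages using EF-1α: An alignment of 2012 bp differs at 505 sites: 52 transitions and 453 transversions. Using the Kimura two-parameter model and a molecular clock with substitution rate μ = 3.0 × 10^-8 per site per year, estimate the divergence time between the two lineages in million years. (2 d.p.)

5.19

P = 52/2012 ≈ 0.025845 and Q = 453/2012 ≈ 0.225149.
Under the Kimura two-parameter model, d = −½ ln(1 − 2P − Q) − ¼ ln(1 − 2Q).
1 − 2P − Q = 0.723161, giving −½ ln(0.723161) = 0.162062.
1 − 2Q = 0.549702, giving −¼ ln(0.549702) = 0.149595.
d = 0.162062 + 0.149595 = 0.311657.
Under a molecular clock d = 2μt, so t = d/(2μ) = 0.311657 / (2 × 3.0 × 10^-8) = 5.19 million years.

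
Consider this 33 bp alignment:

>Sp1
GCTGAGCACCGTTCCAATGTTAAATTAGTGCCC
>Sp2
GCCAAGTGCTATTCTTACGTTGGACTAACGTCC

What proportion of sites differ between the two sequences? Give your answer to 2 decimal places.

0.45

The sequences differ at 15 of 33 positions.
p = 15/33 = 0.454545… ≈ 0.45 (to 2 d.p.).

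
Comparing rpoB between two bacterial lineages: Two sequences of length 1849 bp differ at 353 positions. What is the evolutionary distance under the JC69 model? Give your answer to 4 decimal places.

0.2203

p = 353/1849 ≈ 0.190914.
d = −(3/4) ln(1 − 4p/3) = −0.75 ln(1 − 0.254552) = −0.75 ln(0.745448)
  = −0.75 × (-0.293770) = 0.220328 substitutions/site.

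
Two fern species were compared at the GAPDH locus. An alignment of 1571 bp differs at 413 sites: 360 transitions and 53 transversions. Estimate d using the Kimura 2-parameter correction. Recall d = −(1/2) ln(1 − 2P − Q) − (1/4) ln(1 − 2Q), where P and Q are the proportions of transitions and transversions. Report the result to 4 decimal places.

P = 360/1571 ≈ 0.229153 and Q = 53/1571 ≈ 0.033736.
Under the Kimura two-parameter model, d = −½ ln(1 − 2P − Q) − ¼ ln(1 − 2Q).
1 − 2P − Q = 0.507958, giving −½ ln(0.507958) = 0.338678.
1 − 2Q = 0.932528, giving −¼ ln(0.932528) = 0.017464.
d = 0.338678 + 0.017464 = 0.356142.

0.3561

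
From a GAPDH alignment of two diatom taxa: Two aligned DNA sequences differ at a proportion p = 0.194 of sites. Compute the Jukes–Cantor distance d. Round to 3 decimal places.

d = −(3/4) ln(1 − 4p/3) = −0.75 ln(1 − 0.258667) = −0.75 ln(0.741333)
  = −0.75 × (-0.299305) = 0.224479 substitutions/site.

0.224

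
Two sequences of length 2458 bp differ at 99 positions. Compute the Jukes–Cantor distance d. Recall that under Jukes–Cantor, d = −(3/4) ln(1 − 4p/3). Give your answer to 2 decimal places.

0.04

p = 99/2458 ≈ 0.040277.
d = −(3/4) ln(1 − 4p/3) = −0.75 ln(1 − 0.053703) = −0.75 ln(0.946297)
  = −0.75 × (-0.055199) = 0.041399 substitutions/site.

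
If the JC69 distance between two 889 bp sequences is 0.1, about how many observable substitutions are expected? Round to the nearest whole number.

83

Invert JC69: p = (3/4)(1 − e^(−4d/3)) = 0.75 × (1 − e^(-0.133333)) = 0.75 × (1 − 0.875174) = 0.093620.
Expected differing sites = pL ≈ 0.093620 × 889 = 83.22818 ≈ 83.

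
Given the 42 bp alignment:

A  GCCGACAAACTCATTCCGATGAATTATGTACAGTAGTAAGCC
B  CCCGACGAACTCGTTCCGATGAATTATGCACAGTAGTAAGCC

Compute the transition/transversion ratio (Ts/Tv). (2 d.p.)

3.00

Transitions are A↔G and C↔T; transversions are all other mismatches.
Transitions: 3. Transversions: 1.
R = 3/1 = 3.00.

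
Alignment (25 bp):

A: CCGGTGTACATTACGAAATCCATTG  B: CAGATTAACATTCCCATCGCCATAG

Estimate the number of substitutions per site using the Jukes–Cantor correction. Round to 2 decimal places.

The sequences differ at 10 of 25 sites (2, 4, 6, 7, 13, 15, 17, 18, 19, 24), so p = 10/25 = 0.4.
d = −(3/4) ln(1 − 4p/3) = −0.75 ln(1 − 0.533333) = −0.75 ln(0.466667)
  = −0.75 × (-0.762139) = 0.571604 substitutions/site.

0.57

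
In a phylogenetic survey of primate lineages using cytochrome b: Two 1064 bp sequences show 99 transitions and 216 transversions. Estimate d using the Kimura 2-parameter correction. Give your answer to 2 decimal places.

P = 99/1064 ≈ 0.093045 and Q = 216/1064 ≈ 0.203008.
Under the Kimura two-parameter model, d = −½ ln(1 − 2P − Q) − ¼ ln(1 − 2Q).
1 − 2P − Q = 0.610902, giving −½ ln(0.610902) = 0.246409.
1 − 2Q = 0.593984, giving −¼ ln(0.593984) = 0.130226.
d = 0.246409 + 0.130226 = 0.376635.

0.38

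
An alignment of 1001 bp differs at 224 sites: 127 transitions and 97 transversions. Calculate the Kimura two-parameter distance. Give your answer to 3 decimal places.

P = 127/1001 ≈ 0.126873 and Q = 97/1001 ≈ 0.096903.
Under the Kimura two-parameter model, d = −½ ln(1 − 2P − Q) − ¼ ln(1 − 2Q).
1 − 2P − Q = 0.649351, giving −½ ln(0.649351) = 0.215891.
1 − 2Q = 0.806194, giving −¼ ln(0.806194) = 0.053858.
d = 0.215891 + 0.053858 = 0.269749.

0.270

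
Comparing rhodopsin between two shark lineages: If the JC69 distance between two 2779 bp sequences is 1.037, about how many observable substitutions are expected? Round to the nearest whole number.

1561

Invert JC69: p = (3/4)(1 − e^(−4d/3)) = 0.75 × (1 − e^(-1.382667)) = 0.75 × (1 − 0.250908) = 0.561819.
Expected differing sites = pL ≈ 0.561819 × 2779 = 1561.295001 ≈ 1561.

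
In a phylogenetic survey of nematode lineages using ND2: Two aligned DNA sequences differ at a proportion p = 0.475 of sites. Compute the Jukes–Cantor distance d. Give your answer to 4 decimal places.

d = −(3/4) ln(1 − 4p/3) = −0.75 ln(1 − 0.633333) = −0.75 ln(0.366667)
  = −0.75 × (-1.003301) = 0.752476 substitutions/site.

0.7525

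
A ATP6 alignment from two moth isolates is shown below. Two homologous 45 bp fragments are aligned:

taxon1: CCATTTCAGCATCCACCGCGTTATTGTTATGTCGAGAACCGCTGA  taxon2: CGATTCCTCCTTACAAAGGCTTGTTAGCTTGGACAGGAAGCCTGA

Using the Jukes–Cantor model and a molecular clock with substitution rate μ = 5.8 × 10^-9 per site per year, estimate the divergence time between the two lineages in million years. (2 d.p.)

The sequences differ at 22 of 45 sites, so p = 22/45 ≈ 0.488889.
d = −(3/4) ln(1 − 4p/3) = −0.75 ln(1 − 0.651852) = −0.75 ln(0.348148)
  = −0.75 × (-1.055128) = 0.791346 substitutions/site.
Under a molecular clock d = 2μt, so t = d/(2μ) = 0.791346 / (2 × 5.8 × 10^-9) = 68.22 million years.

68.22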